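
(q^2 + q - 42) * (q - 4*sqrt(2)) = q^3 - 4*sqrt(2)*q^2 + q^2 - 42*q - 4*sqrt(2)*q + 168*sqrt(2)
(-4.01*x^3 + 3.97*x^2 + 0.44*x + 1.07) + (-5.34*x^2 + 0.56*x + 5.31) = -4.01*x^3 - 1.37*x^2 + 1.0*x + 6.38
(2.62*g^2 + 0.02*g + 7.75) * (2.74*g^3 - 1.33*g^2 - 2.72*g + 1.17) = 7.1788*g^5 - 3.4298*g^4 + 14.082*g^3 - 7.2965*g^2 - 21.0566*g + 9.0675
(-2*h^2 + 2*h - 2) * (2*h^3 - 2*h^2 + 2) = -4*h^5 + 8*h^4 - 8*h^3 + 4*h - 4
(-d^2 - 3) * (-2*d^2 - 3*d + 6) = 2*d^4 + 3*d^3 + 9*d - 18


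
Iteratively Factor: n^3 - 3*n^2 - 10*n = (n + 2)*(n^2 - 5*n) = n*(n + 2)*(n - 5)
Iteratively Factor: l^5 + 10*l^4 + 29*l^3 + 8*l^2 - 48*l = (l + 4)*(l^4 + 6*l^3 + 5*l^2 - 12*l) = (l + 4)^2*(l^3 + 2*l^2 - 3*l) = l*(l + 4)^2*(l^2 + 2*l - 3) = l*(l - 1)*(l + 4)^2*(l + 3)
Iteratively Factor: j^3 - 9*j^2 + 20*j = (j - 4)*(j^2 - 5*j) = (j - 5)*(j - 4)*(j)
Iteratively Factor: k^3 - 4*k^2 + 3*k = (k)*(k^2 - 4*k + 3) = k*(k - 3)*(k - 1)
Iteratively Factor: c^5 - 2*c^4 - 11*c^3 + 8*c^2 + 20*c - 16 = (c - 4)*(c^4 + 2*c^3 - 3*c^2 - 4*c + 4) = (c - 4)*(c - 1)*(c^3 + 3*c^2 - 4) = (c - 4)*(c - 1)^2*(c^2 + 4*c + 4) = (c - 4)*(c - 1)^2*(c + 2)*(c + 2)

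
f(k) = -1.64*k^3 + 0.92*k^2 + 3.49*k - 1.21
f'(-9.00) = -411.59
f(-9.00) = 1237.46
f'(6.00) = -162.59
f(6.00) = -301.39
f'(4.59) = -91.72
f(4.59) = -124.40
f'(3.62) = -54.32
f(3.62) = -54.32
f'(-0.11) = 3.23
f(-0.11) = -1.58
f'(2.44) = -21.31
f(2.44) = -11.04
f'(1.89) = -10.61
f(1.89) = -2.40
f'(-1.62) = -12.40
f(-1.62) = 2.52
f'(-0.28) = 2.59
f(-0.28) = -2.08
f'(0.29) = 3.61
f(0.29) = -0.16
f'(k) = -4.92*k^2 + 1.84*k + 3.49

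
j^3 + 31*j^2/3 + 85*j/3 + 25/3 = (j + 1/3)*(j + 5)^2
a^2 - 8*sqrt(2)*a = a*(a - 8*sqrt(2))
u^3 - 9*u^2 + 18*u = u*(u - 6)*(u - 3)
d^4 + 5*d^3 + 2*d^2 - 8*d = d*(d - 1)*(d + 2)*(d + 4)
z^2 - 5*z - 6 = (z - 6)*(z + 1)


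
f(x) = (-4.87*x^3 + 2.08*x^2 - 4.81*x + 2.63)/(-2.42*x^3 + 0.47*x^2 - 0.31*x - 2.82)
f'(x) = (-14.61*x^2 + 4.16*x - 4.81)/(-2.42*x^3 + 0.47*x^2 - 0.31*x - 2.82) + (7.26*x^2 - 0.94*x + 0.31)*(-4.87*x^3 + 2.08*x^2 - 4.81*x + 2.63)/(-2.42*x^3 + 0.47*x^2 - 0.31*x - 2.82)^2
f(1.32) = 1.42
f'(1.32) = 1.03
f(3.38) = 1.94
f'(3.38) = 0.03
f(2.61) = 1.89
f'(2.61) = 0.09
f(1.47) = 1.55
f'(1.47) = 0.77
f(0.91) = 0.81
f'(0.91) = 1.91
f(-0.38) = -2.01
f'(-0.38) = 4.78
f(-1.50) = 4.51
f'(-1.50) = 5.45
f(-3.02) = 2.47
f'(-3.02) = 0.30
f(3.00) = 1.92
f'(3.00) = 0.05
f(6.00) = 1.97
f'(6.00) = 0.01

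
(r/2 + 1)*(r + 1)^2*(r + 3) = r^4/2 + 7*r^3/2 + 17*r^2/2 + 17*r/2 + 3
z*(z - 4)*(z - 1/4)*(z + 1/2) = z^4 - 15*z^3/4 - 9*z^2/8 + z/2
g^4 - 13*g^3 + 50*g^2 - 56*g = g*(g - 7)*(g - 4)*(g - 2)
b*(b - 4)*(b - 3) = b^3 - 7*b^2 + 12*b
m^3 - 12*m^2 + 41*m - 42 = (m - 7)*(m - 3)*(m - 2)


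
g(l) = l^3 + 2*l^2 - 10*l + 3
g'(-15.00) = 605.00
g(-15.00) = -2772.00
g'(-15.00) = 605.00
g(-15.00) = -2772.00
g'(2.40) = 16.88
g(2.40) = 4.34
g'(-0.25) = -10.81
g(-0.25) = 5.61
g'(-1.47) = -9.40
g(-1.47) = 18.85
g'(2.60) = 20.68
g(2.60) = 8.10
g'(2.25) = 14.19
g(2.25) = 2.02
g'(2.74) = 23.48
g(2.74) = 11.19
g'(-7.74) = 138.76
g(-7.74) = -263.47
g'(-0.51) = -11.26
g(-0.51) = 8.49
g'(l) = 3*l^2 + 4*l - 10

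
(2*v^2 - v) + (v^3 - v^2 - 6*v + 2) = v^3 + v^2 - 7*v + 2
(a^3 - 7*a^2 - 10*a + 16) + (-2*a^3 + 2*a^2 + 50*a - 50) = -a^3 - 5*a^2 + 40*a - 34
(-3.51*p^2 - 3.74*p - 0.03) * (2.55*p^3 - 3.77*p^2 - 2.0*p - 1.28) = -8.9505*p^5 + 3.6957*p^4 + 21.0433*p^3 + 12.0859*p^2 + 4.8472*p + 0.0384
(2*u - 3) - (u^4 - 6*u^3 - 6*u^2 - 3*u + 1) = -u^4 + 6*u^3 + 6*u^2 + 5*u - 4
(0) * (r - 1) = 0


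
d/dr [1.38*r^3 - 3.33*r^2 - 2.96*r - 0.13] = 4.14*r^2 - 6.66*r - 2.96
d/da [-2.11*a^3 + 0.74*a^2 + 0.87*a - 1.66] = -6.33*a^2 + 1.48*a + 0.87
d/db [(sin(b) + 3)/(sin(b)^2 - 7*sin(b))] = (-cos(b) - 6/tan(b) + 21*cos(b)/sin(b)^2)/(sin(b) - 7)^2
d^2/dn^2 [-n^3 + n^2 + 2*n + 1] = 2 - 6*n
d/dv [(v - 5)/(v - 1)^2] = (9 - v)/(v - 1)^3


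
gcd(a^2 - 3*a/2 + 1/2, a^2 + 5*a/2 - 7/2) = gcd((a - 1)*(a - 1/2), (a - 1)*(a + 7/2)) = a - 1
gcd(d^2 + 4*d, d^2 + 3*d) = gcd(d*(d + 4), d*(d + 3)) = d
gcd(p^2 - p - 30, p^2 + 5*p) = p + 5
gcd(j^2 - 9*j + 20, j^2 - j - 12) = j - 4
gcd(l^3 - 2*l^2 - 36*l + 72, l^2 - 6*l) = l - 6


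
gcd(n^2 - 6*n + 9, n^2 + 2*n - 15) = n - 3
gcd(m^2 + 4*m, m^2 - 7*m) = m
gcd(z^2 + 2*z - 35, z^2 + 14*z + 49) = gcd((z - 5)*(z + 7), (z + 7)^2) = z + 7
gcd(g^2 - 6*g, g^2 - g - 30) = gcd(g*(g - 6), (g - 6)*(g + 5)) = g - 6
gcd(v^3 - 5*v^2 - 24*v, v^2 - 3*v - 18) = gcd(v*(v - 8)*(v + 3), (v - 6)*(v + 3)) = v + 3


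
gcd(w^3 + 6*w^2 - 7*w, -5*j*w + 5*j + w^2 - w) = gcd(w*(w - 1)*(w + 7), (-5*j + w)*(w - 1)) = w - 1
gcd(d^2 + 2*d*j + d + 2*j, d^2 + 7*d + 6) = d + 1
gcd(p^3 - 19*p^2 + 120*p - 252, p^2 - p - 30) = p - 6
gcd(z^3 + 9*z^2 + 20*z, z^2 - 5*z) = z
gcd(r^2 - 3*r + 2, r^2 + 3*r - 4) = r - 1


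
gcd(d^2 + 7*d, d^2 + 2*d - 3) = 1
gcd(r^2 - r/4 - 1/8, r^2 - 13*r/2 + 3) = r - 1/2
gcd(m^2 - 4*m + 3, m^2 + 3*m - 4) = m - 1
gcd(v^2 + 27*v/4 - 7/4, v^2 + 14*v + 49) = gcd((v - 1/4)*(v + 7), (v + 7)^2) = v + 7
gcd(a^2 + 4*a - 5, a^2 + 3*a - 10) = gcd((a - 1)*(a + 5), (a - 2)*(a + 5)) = a + 5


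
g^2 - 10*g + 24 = (g - 6)*(g - 4)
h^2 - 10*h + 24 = (h - 6)*(h - 4)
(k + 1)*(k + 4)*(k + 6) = k^3 + 11*k^2 + 34*k + 24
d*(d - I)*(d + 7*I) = d^3 + 6*I*d^2 + 7*d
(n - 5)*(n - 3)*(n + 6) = n^3 - 2*n^2 - 33*n + 90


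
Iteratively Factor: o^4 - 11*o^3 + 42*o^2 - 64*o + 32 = (o - 4)*(o^3 - 7*o^2 + 14*o - 8) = (o - 4)*(o - 2)*(o^2 - 5*o + 4) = (o - 4)^2*(o - 2)*(o - 1)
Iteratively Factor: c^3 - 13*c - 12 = (c + 3)*(c^2 - 3*c - 4) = (c - 4)*(c + 3)*(c + 1)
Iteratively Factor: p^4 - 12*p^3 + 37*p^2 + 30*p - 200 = (p + 2)*(p^3 - 14*p^2 + 65*p - 100) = (p - 5)*(p + 2)*(p^2 - 9*p + 20) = (p - 5)^2*(p + 2)*(p - 4)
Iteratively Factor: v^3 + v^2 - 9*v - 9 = (v - 3)*(v^2 + 4*v + 3) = (v - 3)*(v + 1)*(v + 3)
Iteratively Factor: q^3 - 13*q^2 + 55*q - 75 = (q - 3)*(q^2 - 10*q + 25) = (q - 5)*(q - 3)*(q - 5)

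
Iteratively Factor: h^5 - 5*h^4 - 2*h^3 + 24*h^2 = (h - 4)*(h^4 - h^3 - 6*h^2) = h*(h - 4)*(h^3 - h^2 - 6*h) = h*(h - 4)*(h - 3)*(h^2 + 2*h) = h*(h - 4)*(h - 3)*(h + 2)*(h)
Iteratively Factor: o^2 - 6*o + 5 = (o - 5)*(o - 1)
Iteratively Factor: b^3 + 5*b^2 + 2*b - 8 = (b + 2)*(b^2 + 3*b - 4) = (b - 1)*(b + 2)*(b + 4)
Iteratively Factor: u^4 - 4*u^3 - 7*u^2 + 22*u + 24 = (u + 1)*(u^3 - 5*u^2 - 2*u + 24) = (u + 1)*(u + 2)*(u^2 - 7*u + 12) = (u - 3)*(u + 1)*(u + 2)*(u - 4)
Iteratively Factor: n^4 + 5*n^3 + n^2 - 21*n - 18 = (n + 1)*(n^3 + 4*n^2 - 3*n - 18) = (n + 1)*(n + 3)*(n^2 + n - 6) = (n + 1)*(n + 3)^2*(n - 2)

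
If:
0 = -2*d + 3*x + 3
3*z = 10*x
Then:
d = 9*z/20 + 3/2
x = 3*z/10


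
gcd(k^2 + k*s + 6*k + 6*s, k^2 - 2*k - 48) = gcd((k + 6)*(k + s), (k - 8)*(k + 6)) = k + 6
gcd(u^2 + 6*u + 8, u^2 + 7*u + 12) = u + 4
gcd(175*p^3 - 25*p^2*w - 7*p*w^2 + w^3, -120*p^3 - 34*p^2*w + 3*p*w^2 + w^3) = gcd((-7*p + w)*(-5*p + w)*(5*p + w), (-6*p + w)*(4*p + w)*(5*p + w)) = 5*p + w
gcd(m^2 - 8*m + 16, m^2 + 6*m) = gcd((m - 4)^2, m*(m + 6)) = 1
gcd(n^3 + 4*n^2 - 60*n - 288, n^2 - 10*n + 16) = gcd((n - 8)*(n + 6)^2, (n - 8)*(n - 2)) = n - 8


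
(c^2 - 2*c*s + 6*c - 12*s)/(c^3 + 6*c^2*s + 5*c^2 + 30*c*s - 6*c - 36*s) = (c - 2*s)/(c^2 + 6*c*s - c - 6*s)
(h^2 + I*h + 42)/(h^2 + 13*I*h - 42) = (h - 6*I)/(h + 6*I)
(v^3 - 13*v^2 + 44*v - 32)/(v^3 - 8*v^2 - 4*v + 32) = (v^2 - 5*v + 4)/(v^2 - 4)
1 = 1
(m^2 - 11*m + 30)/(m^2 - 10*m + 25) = (m - 6)/(m - 5)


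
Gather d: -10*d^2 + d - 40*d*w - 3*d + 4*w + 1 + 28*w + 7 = -10*d^2 + d*(-40*w - 2) + 32*w + 8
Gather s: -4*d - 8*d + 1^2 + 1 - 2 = -12*d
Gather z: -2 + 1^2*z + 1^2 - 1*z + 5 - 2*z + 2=6 - 2*z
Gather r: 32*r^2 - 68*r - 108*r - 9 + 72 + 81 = 32*r^2 - 176*r + 144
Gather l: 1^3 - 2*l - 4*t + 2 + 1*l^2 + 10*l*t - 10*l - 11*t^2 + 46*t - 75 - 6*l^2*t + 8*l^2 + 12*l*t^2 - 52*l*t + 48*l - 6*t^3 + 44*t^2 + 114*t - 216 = l^2*(9 - 6*t) + l*(12*t^2 - 42*t + 36) - 6*t^3 + 33*t^2 + 156*t - 288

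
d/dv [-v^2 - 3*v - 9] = -2*v - 3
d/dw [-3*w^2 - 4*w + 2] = -6*w - 4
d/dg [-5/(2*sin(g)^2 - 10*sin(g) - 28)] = 5*(2*sin(g) - 5)*cos(g)/(2*(sin(g) - 7)^2*(sin(g) + 2)^2)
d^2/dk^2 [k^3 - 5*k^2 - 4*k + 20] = 6*k - 10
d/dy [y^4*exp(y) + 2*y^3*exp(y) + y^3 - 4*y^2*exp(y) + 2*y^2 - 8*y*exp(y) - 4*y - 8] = y^4*exp(y) + 6*y^3*exp(y) + 2*y^2*exp(y) + 3*y^2 - 16*y*exp(y) + 4*y - 8*exp(y) - 4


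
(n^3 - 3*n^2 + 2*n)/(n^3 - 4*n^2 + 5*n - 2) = n/(n - 1)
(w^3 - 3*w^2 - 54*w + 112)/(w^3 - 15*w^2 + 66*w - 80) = (w + 7)/(w - 5)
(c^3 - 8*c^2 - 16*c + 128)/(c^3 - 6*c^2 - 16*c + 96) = (c - 8)/(c - 6)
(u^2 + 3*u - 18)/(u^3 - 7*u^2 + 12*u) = (u + 6)/(u*(u - 4))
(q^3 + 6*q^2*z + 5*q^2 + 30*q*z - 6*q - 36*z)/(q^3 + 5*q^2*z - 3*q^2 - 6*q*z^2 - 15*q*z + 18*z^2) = (-q^2 - 5*q + 6)/(-q^2 + q*z + 3*q - 3*z)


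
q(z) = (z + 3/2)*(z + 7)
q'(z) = 2*z + 17/2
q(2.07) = 32.38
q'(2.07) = 12.64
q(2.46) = 37.46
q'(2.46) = 13.42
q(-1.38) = 0.67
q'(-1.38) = 5.74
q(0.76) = 17.54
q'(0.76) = 10.02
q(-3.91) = -7.45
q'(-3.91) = 0.68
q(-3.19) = -6.44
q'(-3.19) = 2.12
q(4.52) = 69.35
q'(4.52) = 17.54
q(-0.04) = 10.16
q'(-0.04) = 8.42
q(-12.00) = 52.50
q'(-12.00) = -15.50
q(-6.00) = -4.50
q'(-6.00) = -3.50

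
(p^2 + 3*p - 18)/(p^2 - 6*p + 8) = (p^2 + 3*p - 18)/(p^2 - 6*p + 8)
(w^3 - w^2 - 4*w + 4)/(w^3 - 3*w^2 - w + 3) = (w^2 - 4)/(w^2 - 2*w - 3)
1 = 1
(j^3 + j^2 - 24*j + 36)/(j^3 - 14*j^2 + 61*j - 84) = (j^2 + 4*j - 12)/(j^2 - 11*j + 28)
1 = 1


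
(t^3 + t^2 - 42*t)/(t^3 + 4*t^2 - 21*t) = (t - 6)/(t - 3)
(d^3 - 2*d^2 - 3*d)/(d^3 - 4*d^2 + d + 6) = d/(d - 2)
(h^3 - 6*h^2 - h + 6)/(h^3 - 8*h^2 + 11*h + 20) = (h^2 - 7*h + 6)/(h^2 - 9*h + 20)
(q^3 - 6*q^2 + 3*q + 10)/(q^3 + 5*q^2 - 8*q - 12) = (q - 5)/(q + 6)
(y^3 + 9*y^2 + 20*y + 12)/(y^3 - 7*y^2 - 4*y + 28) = (y^2 + 7*y + 6)/(y^2 - 9*y + 14)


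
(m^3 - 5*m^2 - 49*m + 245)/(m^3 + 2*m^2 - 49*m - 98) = (m - 5)/(m + 2)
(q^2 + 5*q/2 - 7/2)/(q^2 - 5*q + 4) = (q + 7/2)/(q - 4)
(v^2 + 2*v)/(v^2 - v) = (v + 2)/(v - 1)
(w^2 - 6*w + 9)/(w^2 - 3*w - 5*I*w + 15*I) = (w - 3)/(w - 5*I)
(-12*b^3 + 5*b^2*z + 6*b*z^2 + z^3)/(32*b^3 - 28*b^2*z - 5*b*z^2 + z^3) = (3*b + z)/(-8*b + z)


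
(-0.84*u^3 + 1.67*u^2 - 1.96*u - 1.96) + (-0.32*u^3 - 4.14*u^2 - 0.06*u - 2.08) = -1.16*u^3 - 2.47*u^2 - 2.02*u - 4.04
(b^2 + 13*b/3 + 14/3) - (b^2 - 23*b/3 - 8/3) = 12*b + 22/3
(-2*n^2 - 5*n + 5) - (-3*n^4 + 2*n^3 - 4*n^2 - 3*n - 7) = 3*n^4 - 2*n^3 + 2*n^2 - 2*n + 12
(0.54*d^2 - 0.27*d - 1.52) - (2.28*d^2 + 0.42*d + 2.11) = -1.74*d^2 - 0.69*d - 3.63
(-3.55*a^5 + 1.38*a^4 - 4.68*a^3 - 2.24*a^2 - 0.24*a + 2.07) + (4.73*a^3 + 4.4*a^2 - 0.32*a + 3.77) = -3.55*a^5 + 1.38*a^4 + 0.0500000000000007*a^3 + 2.16*a^2 - 0.56*a + 5.84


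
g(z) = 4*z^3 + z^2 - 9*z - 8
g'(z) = 12*z^2 + 2*z - 9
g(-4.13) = -235.55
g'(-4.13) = 187.42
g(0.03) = -8.27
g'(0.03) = -8.93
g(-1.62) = -7.80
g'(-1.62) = 19.25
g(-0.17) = -6.46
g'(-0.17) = -8.99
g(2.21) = 20.17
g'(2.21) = 54.03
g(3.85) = 200.44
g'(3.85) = 176.57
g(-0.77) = -2.30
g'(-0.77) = -3.43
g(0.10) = -8.89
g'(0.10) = -8.68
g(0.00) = -8.00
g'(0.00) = -9.00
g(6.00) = 838.00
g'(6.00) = 435.00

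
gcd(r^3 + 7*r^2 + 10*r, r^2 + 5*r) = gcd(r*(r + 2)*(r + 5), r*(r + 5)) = r^2 + 5*r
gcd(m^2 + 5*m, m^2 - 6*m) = m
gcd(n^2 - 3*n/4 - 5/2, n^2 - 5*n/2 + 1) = n - 2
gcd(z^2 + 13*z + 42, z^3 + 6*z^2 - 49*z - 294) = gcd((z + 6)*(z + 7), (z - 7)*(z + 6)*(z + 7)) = z^2 + 13*z + 42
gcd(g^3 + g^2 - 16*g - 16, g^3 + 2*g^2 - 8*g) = g + 4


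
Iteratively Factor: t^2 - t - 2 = (t + 1)*(t - 2)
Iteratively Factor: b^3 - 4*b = (b - 2)*(b^2 + 2*b) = (b - 2)*(b + 2)*(b)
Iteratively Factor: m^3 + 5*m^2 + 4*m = (m)*(m^2 + 5*m + 4) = m*(m + 4)*(m + 1)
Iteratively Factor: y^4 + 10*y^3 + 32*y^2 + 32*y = (y + 2)*(y^3 + 8*y^2 + 16*y) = y*(y + 2)*(y^2 + 8*y + 16) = y*(y + 2)*(y + 4)*(y + 4)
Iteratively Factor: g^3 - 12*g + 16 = (g + 4)*(g^2 - 4*g + 4) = (g - 2)*(g + 4)*(g - 2)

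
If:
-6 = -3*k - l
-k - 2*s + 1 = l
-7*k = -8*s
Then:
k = 20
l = -54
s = 35/2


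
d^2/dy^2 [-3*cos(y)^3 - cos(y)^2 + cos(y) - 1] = 5*cos(y)/4 + 2*cos(2*y) + 27*cos(3*y)/4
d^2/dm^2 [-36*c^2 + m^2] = 2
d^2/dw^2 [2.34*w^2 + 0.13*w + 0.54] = 4.68000000000000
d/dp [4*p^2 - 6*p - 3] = 8*p - 6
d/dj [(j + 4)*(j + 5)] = 2*j + 9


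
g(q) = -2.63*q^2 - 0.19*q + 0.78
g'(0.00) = -0.19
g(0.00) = 0.78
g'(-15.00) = 78.71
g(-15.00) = -588.12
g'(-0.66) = 3.28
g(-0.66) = -0.24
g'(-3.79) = 19.75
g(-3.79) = -36.28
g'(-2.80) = 14.54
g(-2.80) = -19.31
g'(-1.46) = 7.49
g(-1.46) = -4.55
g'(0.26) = -1.56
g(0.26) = 0.55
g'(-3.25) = 16.90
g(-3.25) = -26.38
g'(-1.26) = 6.44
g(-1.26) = -3.16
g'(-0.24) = 1.07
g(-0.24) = 0.67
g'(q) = -5.26*q - 0.19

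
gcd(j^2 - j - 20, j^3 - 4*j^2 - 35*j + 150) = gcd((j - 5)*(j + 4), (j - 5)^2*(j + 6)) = j - 5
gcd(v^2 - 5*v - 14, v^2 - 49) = v - 7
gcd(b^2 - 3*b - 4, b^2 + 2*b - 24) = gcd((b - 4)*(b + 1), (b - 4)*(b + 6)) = b - 4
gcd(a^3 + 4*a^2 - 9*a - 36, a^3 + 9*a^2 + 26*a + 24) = a^2 + 7*a + 12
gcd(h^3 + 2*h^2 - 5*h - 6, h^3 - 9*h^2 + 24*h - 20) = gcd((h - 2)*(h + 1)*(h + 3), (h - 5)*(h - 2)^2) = h - 2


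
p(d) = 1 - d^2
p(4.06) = -15.48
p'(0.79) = -1.58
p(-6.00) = -35.00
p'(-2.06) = 4.12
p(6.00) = -35.00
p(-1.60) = -1.56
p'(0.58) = -1.16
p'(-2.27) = 4.54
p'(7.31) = -14.62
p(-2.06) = -3.24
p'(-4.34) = 8.68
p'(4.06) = -8.12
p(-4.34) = -17.84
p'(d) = -2*d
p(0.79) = 0.38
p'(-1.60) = 3.20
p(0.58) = 0.66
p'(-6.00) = 12.00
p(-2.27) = -4.15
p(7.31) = -52.44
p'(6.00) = -12.00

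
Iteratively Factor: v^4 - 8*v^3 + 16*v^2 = (v)*(v^3 - 8*v^2 + 16*v) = v*(v - 4)*(v^2 - 4*v) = v*(v - 4)^2*(v)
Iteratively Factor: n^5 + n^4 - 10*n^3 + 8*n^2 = (n)*(n^4 + n^3 - 10*n^2 + 8*n) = n^2*(n^3 + n^2 - 10*n + 8) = n^2*(n - 2)*(n^2 + 3*n - 4) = n^2*(n - 2)*(n - 1)*(n + 4)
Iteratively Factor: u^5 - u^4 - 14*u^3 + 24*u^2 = (u)*(u^4 - u^3 - 14*u^2 + 24*u) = u*(u - 3)*(u^3 + 2*u^2 - 8*u) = u^2*(u - 3)*(u^2 + 2*u - 8) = u^2*(u - 3)*(u - 2)*(u + 4)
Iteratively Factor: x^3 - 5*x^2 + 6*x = (x - 3)*(x^2 - 2*x) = x*(x - 3)*(x - 2)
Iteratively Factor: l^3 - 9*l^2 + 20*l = (l - 4)*(l^2 - 5*l) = (l - 5)*(l - 4)*(l)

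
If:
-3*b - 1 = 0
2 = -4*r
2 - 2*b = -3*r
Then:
No Solution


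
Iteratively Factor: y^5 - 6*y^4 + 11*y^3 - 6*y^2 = (y)*(y^4 - 6*y^3 + 11*y^2 - 6*y) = y*(y - 1)*(y^3 - 5*y^2 + 6*y) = y*(y - 3)*(y - 1)*(y^2 - 2*y) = y*(y - 3)*(y - 2)*(y - 1)*(y)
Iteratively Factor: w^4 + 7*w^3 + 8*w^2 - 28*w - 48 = (w - 2)*(w^3 + 9*w^2 + 26*w + 24) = (w - 2)*(w + 3)*(w^2 + 6*w + 8) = (w - 2)*(w + 2)*(w + 3)*(w + 4)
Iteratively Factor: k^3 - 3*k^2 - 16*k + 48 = (k - 4)*(k^2 + k - 12) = (k - 4)*(k - 3)*(k + 4)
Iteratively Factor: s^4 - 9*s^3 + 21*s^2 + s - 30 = (s - 3)*(s^3 - 6*s^2 + 3*s + 10) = (s - 3)*(s + 1)*(s^2 - 7*s + 10) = (s - 3)*(s - 2)*(s + 1)*(s - 5)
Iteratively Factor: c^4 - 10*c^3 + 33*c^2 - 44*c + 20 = (c - 2)*(c^3 - 8*c^2 + 17*c - 10) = (c - 2)*(c - 1)*(c^2 - 7*c + 10) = (c - 5)*(c - 2)*(c - 1)*(c - 2)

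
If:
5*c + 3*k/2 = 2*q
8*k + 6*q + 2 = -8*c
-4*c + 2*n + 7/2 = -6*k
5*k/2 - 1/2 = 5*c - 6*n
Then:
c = 71/296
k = -89/148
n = 79/148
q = 11/74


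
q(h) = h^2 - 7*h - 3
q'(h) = 2*h - 7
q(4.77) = -13.64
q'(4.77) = 2.54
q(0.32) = -5.14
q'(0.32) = -6.36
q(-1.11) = 6.00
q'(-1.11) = -9.22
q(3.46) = -15.25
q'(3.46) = -0.08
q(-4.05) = 41.75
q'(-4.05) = -15.10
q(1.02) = -9.10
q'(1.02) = -4.96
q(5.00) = -13.00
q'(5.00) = 3.00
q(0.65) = -7.13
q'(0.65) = -5.70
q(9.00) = 15.00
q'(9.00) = 11.00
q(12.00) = 57.00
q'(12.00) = 17.00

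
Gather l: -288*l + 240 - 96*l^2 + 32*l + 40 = -96*l^2 - 256*l + 280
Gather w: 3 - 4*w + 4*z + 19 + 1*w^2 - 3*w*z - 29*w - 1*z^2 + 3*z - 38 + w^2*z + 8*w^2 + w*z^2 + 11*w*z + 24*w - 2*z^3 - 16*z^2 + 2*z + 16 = w^2*(z + 9) + w*(z^2 + 8*z - 9) - 2*z^3 - 17*z^2 + 9*z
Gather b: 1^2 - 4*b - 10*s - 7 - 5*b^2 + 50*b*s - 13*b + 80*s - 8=-5*b^2 + b*(50*s - 17) + 70*s - 14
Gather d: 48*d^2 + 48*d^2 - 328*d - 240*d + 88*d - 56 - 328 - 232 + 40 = 96*d^2 - 480*d - 576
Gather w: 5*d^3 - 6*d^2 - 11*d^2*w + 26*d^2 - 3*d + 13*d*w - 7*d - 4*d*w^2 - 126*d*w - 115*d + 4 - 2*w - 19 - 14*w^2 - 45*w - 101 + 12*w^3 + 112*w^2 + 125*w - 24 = 5*d^3 + 20*d^2 - 125*d + 12*w^3 + w^2*(98 - 4*d) + w*(-11*d^2 - 113*d + 78) - 140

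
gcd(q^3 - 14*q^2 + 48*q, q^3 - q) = q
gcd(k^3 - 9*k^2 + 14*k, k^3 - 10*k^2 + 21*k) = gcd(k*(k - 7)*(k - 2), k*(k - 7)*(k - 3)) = k^2 - 7*k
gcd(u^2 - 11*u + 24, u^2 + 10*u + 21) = 1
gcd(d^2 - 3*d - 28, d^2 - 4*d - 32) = d + 4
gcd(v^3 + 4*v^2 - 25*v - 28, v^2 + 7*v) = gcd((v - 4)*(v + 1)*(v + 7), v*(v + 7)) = v + 7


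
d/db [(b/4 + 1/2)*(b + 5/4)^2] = 3*b^2/4 + 9*b/4 + 105/64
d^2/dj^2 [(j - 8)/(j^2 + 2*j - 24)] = 2*(3*(2 - j)*(j^2 + 2*j - 24) + 4*(j - 8)*(j + 1)^2)/(j^2 + 2*j - 24)^3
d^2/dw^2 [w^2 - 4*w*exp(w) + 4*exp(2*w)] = -4*w*exp(w) + 16*exp(2*w) - 8*exp(w) + 2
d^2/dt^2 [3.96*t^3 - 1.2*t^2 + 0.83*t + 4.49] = 23.76*t - 2.4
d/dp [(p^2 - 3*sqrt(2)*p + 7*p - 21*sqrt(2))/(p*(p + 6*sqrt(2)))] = (-7*p^2 + 9*sqrt(2)*p^2 + 42*sqrt(2)*p + 252)/(p^2*(p^2 + 12*sqrt(2)*p + 72))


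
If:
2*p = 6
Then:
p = 3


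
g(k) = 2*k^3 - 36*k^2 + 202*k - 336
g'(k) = 6*k^2 - 72*k + 202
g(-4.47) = -2136.88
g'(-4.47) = 643.73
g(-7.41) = -4623.25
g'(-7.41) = 1064.97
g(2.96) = -1.63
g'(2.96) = 41.45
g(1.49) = -108.33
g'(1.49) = 108.04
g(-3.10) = -1367.74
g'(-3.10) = 482.86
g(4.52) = 26.24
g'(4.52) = -0.86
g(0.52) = -240.41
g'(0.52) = 166.18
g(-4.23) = -1985.98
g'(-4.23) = 613.92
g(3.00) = 0.00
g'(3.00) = 40.00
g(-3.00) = -1320.00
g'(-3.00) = 472.00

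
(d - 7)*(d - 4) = d^2 - 11*d + 28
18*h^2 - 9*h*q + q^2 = (-6*h + q)*(-3*h + q)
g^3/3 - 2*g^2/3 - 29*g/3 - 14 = (g/3 + 1)*(g - 7)*(g + 2)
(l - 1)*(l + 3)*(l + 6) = l^3 + 8*l^2 + 9*l - 18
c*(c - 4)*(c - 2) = c^3 - 6*c^2 + 8*c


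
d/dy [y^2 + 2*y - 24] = 2*y + 2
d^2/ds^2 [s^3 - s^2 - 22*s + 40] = 6*s - 2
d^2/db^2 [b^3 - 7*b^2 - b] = 6*b - 14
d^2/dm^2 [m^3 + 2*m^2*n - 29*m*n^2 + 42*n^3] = 6*m + 4*n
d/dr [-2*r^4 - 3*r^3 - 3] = r^2*(-8*r - 9)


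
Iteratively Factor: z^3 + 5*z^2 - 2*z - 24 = (z + 3)*(z^2 + 2*z - 8) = (z - 2)*(z + 3)*(z + 4)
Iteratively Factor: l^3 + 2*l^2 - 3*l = (l + 3)*(l^2 - l) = (l - 1)*(l + 3)*(l)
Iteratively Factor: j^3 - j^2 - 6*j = (j - 3)*(j^2 + 2*j) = j*(j - 3)*(j + 2)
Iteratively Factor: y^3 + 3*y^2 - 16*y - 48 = (y + 3)*(y^2 - 16) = (y - 4)*(y + 3)*(y + 4)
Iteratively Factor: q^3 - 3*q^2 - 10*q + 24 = (q + 3)*(q^2 - 6*q + 8) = (q - 2)*(q + 3)*(q - 4)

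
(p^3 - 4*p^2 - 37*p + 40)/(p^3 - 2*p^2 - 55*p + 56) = (p + 5)/(p + 7)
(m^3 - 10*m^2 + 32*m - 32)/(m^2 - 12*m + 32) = (m^2 - 6*m + 8)/(m - 8)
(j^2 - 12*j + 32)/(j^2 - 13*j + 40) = (j - 4)/(j - 5)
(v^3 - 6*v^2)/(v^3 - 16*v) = v*(v - 6)/(v^2 - 16)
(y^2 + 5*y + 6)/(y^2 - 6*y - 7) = (y^2 + 5*y + 6)/(y^2 - 6*y - 7)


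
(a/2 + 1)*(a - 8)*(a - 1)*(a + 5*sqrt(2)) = a^4/2 - 7*a^3/2 + 5*sqrt(2)*a^3/2 - 35*sqrt(2)*a^2/2 - 5*a^2 - 25*sqrt(2)*a + 8*a + 40*sqrt(2)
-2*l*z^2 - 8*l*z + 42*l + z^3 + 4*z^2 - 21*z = (-2*l + z)*(z - 3)*(z + 7)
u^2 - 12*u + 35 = (u - 7)*(u - 5)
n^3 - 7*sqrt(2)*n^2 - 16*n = n*(n - 8*sqrt(2))*(n + sqrt(2))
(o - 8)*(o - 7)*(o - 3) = o^3 - 18*o^2 + 101*o - 168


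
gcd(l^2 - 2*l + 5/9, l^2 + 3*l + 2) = 1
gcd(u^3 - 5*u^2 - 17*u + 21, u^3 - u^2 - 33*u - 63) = u^2 - 4*u - 21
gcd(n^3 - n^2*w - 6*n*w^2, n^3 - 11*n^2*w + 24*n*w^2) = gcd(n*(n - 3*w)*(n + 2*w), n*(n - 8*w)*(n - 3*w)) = -n^2 + 3*n*w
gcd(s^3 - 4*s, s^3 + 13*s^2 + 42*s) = s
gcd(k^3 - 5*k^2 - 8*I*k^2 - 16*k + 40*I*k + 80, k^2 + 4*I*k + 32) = k - 4*I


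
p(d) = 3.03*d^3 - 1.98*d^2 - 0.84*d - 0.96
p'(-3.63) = 133.31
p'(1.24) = 8.23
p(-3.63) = -168.93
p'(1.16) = 6.80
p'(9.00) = 699.81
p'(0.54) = -0.33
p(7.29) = 1061.58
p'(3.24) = 81.75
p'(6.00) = 302.64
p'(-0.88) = 9.68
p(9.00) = 2039.97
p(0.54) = -1.51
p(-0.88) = -3.82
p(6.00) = 577.20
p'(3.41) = 91.36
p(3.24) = 78.59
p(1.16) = 0.13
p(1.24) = 0.73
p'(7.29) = 453.37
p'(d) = 9.09*d^2 - 3.96*d - 0.84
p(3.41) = 93.30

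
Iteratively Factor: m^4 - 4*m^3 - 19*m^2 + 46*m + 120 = (m + 3)*(m^3 - 7*m^2 + 2*m + 40) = (m - 5)*(m + 3)*(m^2 - 2*m - 8) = (m - 5)*(m + 2)*(m + 3)*(m - 4)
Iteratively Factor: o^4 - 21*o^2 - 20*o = (o + 1)*(o^3 - o^2 - 20*o) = (o + 1)*(o + 4)*(o^2 - 5*o) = o*(o + 1)*(o + 4)*(o - 5)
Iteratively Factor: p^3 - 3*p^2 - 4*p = (p - 4)*(p^2 + p) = p*(p - 4)*(p + 1)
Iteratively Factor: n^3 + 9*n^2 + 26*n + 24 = (n + 3)*(n^2 + 6*n + 8) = (n + 2)*(n + 3)*(n + 4)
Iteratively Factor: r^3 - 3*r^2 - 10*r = (r - 5)*(r^2 + 2*r) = r*(r - 5)*(r + 2)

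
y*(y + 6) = y^2 + 6*y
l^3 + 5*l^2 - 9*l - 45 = (l - 3)*(l + 3)*(l + 5)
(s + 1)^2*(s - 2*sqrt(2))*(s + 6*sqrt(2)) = s^4 + 2*s^3 + 4*sqrt(2)*s^3 - 23*s^2 + 8*sqrt(2)*s^2 - 48*s + 4*sqrt(2)*s - 24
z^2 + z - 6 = (z - 2)*(z + 3)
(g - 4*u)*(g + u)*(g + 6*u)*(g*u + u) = g^4*u + 3*g^3*u^2 + g^3*u - 22*g^2*u^3 + 3*g^2*u^2 - 24*g*u^4 - 22*g*u^3 - 24*u^4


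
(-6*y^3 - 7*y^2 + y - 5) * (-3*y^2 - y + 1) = 18*y^5 + 27*y^4 - 2*y^3 + 7*y^2 + 6*y - 5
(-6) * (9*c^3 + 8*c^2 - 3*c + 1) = -54*c^3 - 48*c^2 + 18*c - 6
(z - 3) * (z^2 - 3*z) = z^3 - 6*z^2 + 9*z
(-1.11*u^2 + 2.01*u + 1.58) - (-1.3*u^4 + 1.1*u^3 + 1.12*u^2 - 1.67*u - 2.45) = 1.3*u^4 - 1.1*u^3 - 2.23*u^2 + 3.68*u + 4.03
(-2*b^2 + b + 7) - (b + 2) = 5 - 2*b^2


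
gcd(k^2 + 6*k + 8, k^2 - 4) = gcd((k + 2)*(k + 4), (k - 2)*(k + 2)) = k + 2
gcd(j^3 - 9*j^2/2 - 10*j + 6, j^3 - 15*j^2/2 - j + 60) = j - 6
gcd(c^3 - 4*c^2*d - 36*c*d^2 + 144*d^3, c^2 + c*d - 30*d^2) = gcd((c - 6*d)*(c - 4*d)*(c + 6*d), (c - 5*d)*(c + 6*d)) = c + 6*d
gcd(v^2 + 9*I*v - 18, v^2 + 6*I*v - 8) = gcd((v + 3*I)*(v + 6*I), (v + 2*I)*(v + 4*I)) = 1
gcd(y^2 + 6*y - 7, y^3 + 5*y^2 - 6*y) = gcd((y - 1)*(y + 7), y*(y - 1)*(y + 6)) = y - 1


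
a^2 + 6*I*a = a*(a + 6*I)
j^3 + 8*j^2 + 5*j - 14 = (j - 1)*(j + 2)*(j + 7)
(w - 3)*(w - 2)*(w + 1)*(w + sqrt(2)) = w^4 - 4*w^3 + sqrt(2)*w^3 - 4*sqrt(2)*w^2 + w^2 + sqrt(2)*w + 6*w + 6*sqrt(2)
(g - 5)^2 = g^2 - 10*g + 25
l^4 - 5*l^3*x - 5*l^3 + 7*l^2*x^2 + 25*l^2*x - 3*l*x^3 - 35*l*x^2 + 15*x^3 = (l - 5)*(l - 3*x)*(l - x)^2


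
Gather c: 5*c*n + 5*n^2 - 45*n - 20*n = 5*c*n + 5*n^2 - 65*n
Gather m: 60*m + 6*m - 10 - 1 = 66*m - 11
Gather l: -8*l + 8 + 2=10 - 8*l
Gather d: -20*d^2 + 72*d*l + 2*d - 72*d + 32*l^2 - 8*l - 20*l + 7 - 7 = -20*d^2 + d*(72*l - 70) + 32*l^2 - 28*l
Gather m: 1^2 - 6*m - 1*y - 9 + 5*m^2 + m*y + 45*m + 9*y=5*m^2 + m*(y + 39) + 8*y - 8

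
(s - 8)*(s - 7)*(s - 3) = s^3 - 18*s^2 + 101*s - 168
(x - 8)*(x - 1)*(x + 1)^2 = x^4 - 7*x^3 - 9*x^2 + 7*x + 8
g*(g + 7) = g^2 + 7*g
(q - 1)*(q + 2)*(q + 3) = q^3 + 4*q^2 + q - 6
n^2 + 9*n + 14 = (n + 2)*(n + 7)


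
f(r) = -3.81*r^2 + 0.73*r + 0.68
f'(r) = 0.73 - 7.62*r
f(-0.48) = -0.55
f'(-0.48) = 4.39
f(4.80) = -83.60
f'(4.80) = -35.85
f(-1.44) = -8.27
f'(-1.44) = 11.70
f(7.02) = -181.95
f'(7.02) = -52.76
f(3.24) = -36.95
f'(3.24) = -23.96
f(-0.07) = 0.61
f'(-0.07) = 1.26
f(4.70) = -80.05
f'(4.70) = -35.08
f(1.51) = -6.90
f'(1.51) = -10.78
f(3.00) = -31.42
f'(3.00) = -22.13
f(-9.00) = -314.50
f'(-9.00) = 69.31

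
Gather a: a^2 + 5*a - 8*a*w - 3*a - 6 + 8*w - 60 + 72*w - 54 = a^2 + a*(2 - 8*w) + 80*w - 120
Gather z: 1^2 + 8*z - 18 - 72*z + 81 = 64 - 64*z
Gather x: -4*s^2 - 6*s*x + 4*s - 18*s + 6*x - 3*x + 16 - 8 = -4*s^2 - 14*s + x*(3 - 6*s) + 8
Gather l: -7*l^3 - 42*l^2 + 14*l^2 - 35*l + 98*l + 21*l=-7*l^3 - 28*l^2 + 84*l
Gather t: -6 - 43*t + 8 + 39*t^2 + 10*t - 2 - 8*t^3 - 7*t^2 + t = -8*t^3 + 32*t^2 - 32*t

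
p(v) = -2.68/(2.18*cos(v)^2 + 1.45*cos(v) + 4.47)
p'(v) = -2.68*(4.36*sin(v)*cos(v) + 1.45*sin(v))/(2.18*cos(v)^2 + 1.45*cos(v) + 4.47)^2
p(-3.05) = -0.52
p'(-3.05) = -0.03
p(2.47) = -0.57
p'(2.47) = 0.15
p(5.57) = -0.39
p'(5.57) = 0.18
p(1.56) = -0.60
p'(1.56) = -0.20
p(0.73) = -0.40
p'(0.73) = -0.18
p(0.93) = -0.44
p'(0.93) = -0.23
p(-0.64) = -0.38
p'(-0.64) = 0.16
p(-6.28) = -0.33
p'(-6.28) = -0.00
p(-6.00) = -0.34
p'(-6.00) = -0.07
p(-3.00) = -0.52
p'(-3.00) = -0.04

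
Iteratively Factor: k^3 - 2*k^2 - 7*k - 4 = (k + 1)*(k^2 - 3*k - 4) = (k + 1)^2*(k - 4)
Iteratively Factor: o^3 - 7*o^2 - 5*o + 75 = (o + 3)*(o^2 - 10*o + 25) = (o - 5)*(o + 3)*(o - 5)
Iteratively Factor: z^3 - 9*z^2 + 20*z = (z - 4)*(z^2 - 5*z) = z*(z - 4)*(z - 5)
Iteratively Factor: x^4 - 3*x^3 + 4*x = (x - 2)*(x^3 - x^2 - 2*x) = x*(x - 2)*(x^2 - x - 2) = x*(x - 2)*(x + 1)*(x - 2)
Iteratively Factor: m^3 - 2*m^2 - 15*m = (m)*(m^2 - 2*m - 15) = m*(m + 3)*(m - 5)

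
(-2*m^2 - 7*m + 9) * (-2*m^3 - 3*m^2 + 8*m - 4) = 4*m^5 + 20*m^4 - 13*m^3 - 75*m^2 + 100*m - 36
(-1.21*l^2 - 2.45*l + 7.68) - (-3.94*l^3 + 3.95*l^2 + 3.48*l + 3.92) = 3.94*l^3 - 5.16*l^2 - 5.93*l + 3.76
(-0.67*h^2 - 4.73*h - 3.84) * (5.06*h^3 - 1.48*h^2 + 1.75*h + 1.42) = -3.3902*h^5 - 22.9422*h^4 - 13.6025*h^3 - 3.5457*h^2 - 13.4366*h - 5.4528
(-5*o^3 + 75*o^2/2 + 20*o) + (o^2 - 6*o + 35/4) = -5*o^3 + 77*o^2/2 + 14*o + 35/4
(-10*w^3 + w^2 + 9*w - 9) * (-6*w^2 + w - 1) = 60*w^5 - 16*w^4 - 43*w^3 + 62*w^2 - 18*w + 9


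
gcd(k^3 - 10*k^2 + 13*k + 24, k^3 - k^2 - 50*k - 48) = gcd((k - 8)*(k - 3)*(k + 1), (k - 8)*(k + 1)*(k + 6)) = k^2 - 7*k - 8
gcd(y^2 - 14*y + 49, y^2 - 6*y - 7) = y - 7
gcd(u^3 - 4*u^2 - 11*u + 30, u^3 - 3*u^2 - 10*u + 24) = u^2 + u - 6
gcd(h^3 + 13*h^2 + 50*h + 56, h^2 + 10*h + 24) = h + 4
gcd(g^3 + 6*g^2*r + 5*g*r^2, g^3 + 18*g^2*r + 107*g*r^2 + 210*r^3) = g + 5*r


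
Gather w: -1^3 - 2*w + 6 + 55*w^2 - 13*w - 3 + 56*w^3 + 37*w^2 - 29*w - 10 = 56*w^3 + 92*w^2 - 44*w - 8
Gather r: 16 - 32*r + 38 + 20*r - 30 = 24 - 12*r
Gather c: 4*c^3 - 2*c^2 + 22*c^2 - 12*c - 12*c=4*c^3 + 20*c^2 - 24*c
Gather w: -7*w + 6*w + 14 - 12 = 2 - w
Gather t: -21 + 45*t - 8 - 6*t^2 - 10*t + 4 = -6*t^2 + 35*t - 25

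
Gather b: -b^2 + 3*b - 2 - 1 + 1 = -b^2 + 3*b - 2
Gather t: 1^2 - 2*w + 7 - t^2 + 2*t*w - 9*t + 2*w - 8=-t^2 + t*(2*w - 9)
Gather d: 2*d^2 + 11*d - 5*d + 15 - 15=2*d^2 + 6*d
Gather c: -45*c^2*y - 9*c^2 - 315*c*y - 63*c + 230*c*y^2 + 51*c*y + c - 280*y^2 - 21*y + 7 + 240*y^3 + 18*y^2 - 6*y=c^2*(-45*y - 9) + c*(230*y^2 - 264*y - 62) + 240*y^3 - 262*y^2 - 27*y + 7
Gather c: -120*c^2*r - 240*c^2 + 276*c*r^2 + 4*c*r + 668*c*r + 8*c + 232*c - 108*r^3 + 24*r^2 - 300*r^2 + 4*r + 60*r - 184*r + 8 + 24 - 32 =c^2*(-120*r - 240) + c*(276*r^2 + 672*r + 240) - 108*r^3 - 276*r^2 - 120*r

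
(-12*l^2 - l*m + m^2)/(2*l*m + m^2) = (-12*l^2 - l*m + m^2)/(m*(2*l + m))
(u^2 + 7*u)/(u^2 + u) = (u + 7)/(u + 1)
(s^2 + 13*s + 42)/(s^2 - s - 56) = (s + 6)/(s - 8)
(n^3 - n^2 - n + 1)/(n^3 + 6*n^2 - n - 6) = (n - 1)/(n + 6)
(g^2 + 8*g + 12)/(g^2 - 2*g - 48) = (g + 2)/(g - 8)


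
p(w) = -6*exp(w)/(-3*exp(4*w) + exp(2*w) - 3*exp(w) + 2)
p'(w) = -6*(12*exp(4*w) - 2*exp(2*w) + 3*exp(w))*exp(w)/(-3*exp(4*w) + exp(2*w) - 3*exp(w) + 2)^2 - 6*exp(w)/(-3*exp(4*w) + exp(2*w) - 3*exp(w) + 2) = 6*(-(12*exp(3*w) - 2*exp(w) + 3)*exp(w) + 3*exp(4*w) - exp(2*w) + 3*exp(w) - 2)*exp(w)/(3*exp(4*w) - exp(2*w) + 3*exp(w) - 2)^2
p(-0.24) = 5.30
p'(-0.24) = -28.78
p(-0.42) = 40.00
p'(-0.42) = -1317.41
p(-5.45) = -0.01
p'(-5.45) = -0.01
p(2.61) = 0.00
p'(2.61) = -0.00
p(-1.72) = -0.72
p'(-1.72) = -0.95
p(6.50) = 0.00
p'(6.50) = -0.00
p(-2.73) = -0.22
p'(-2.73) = -0.24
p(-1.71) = -0.73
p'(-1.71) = -0.97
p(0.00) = 2.00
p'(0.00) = -6.67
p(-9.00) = 0.00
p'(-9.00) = 0.00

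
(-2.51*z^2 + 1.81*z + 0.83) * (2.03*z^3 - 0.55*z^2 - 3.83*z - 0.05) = -5.0953*z^5 + 5.0548*z^4 + 10.3027*z^3 - 7.2633*z^2 - 3.2694*z - 0.0415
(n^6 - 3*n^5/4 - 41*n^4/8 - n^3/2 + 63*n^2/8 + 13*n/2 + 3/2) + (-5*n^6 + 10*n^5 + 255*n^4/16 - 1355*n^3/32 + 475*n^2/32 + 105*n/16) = -4*n^6 + 37*n^5/4 + 173*n^4/16 - 1371*n^3/32 + 727*n^2/32 + 209*n/16 + 3/2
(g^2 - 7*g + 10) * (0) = 0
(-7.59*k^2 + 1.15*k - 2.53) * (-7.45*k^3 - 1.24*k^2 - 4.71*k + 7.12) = 56.5455*k^5 + 0.844100000000001*k^4 + 53.1714*k^3 - 56.3201*k^2 + 20.1043*k - 18.0136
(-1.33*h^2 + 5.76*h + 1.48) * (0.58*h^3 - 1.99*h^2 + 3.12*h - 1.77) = -0.7714*h^5 + 5.9875*h^4 - 14.7536*h^3 + 17.3801*h^2 - 5.5776*h - 2.6196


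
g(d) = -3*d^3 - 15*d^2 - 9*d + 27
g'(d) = -9*d^2 - 30*d - 9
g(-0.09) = 27.69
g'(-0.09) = -6.37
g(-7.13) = 416.02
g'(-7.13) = -252.63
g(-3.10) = 0.12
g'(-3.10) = -2.49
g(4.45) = -574.45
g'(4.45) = -320.72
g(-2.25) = 5.48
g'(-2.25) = 12.94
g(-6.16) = 214.49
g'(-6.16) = -165.71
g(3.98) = -435.56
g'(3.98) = -270.96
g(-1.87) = 10.99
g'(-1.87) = 15.63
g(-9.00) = 1080.00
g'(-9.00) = -468.00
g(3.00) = -216.00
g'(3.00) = -180.00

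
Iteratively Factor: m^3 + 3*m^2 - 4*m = (m - 1)*(m^2 + 4*m) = (m - 1)*(m + 4)*(m)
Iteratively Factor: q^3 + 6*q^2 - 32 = (q - 2)*(q^2 + 8*q + 16) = (q - 2)*(q + 4)*(q + 4)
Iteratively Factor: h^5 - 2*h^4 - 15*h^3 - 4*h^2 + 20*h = (h - 1)*(h^4 - h^3 - 16*h^2 - 20*h) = (h - 1)*(h + 2)*(h^3 - 3*h^2 - 10*h) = (h - 5)*(h - 1)*(h + 2)*(h^2 + 2*h) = (h - 5)*(h - 1)*(h + 2)^2*(h)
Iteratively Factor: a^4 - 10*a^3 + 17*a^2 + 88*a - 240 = (a - 4)*(a^3 - 6*a^2 - 7*a + 60) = (a - 5)*(a - 4)*(a^2 - a - 12) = (a - 5)*(a - 4)^2*(a + 3)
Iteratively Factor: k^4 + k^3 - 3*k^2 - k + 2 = (k + 1)*(k^3 - 3*k + 2) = (k - 1)*(k + 1)*(k^2 + k - 2) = (k - 1)^2*(k + 1)*(k + 2)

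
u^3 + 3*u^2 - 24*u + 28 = (u - 2)^2*(u + 7)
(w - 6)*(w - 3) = w^2 - 9*w + 18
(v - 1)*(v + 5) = v^2 + 4*v - 5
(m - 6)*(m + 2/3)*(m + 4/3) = m^3 - 4*m^2 - 100*m/9 - 16/3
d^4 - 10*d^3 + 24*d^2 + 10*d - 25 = (d - 5)^2*(d - 1)*(d + 1)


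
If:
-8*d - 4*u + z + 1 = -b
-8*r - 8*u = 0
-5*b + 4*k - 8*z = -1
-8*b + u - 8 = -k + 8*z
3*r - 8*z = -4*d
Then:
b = -150*z/133 - 163/133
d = 841*z/1064 - 9/532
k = 157*z/266 - 237/133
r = 429*z/266 + 3/133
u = -429*z/266 - 3/133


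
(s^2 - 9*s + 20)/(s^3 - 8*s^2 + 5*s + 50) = (s - 4)/(s^2 - 3*s - 10)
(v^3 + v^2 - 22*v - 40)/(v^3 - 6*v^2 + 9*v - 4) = (v^3 + v^2 - 22*v - 40)/(v^3 - 6*v^2 + 9*v - 4)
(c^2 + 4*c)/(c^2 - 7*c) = (c + 4)/(c - 7)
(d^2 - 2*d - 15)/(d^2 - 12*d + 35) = (d + 3)/(d - 7)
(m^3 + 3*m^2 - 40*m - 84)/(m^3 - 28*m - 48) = (m + 7)/(m + 4)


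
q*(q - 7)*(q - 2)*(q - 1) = q^4 - 10*q^3 + 23*q^2 - 14*q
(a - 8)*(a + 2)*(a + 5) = a^3 - a^2 - 46*a - 80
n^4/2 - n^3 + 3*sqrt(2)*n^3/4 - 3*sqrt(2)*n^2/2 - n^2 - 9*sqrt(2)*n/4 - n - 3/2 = (n - 3)*(n + sqrt(2))*(sqrt(2)*n/2 + 1/2)*(sqrt(2)*n/2 + sqrt(2)/2)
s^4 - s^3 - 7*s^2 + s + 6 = (s - 3)*(s - 1)*(s + 1)*(s + 2)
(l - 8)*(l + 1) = l^2 - 7*l - 8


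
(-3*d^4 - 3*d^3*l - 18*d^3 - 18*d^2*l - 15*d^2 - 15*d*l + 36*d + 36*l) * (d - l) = -3*d^5 - 18*d^4 + 3*d^3*l^2 - 15*d^3 + 18*d^2*l^2 + 36*d^2 + 15*d*l^2 - 36*l^2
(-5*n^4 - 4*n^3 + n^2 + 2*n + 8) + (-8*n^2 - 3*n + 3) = -5*n^4 - 4*n^3 - 7*n^2 - n + 11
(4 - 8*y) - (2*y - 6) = 10 - 10*y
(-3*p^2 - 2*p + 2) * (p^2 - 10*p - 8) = -3*p^4 + 28*p^3 + 46*p^2 - 4*p - 16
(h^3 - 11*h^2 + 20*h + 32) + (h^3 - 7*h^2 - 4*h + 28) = 2*h^3 - 18*h^2 + 16*h + 60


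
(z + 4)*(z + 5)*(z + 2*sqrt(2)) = z^3 + 2*sqrt(2)*z^2 + 9*z^2 + 20*z + 18*sqrt(2)*z + 40*sqrt(2)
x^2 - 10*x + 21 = (x - 7)*(x - 3)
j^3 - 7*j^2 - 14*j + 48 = (j - 8)*(j - 2)*(j + 3)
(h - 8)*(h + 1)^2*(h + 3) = h^4 - 3*h^3 - 33*h^2 - 53*h - 24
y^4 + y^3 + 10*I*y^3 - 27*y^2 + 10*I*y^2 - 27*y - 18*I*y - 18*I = (y + 1)*(y + I)*(y + 3*I)*(y + 6*I)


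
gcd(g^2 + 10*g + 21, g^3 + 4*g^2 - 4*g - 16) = 1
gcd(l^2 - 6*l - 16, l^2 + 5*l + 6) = l + 2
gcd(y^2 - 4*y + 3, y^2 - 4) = 1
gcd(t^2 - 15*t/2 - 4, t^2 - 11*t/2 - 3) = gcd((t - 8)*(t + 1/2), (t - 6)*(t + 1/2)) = t + 1/2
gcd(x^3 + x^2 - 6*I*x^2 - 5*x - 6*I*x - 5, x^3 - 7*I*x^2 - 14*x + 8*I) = x - I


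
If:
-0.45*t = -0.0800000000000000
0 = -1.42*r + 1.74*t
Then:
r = 0.22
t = 0.18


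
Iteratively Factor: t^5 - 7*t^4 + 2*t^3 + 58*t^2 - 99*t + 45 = (t - 3)*(t^4 - 4*t^3 - 10*t^2 + 28*t - 15) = (t - 5)*(t - 3)*(t^3 + t^2 - 5*t + 3) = (t - 5)*(t - 3)*(t - 1)*(t^2 + 2*t - 3) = (t - 5)*(t - 3)*(t - 1)*(t + 3)*(t - 1)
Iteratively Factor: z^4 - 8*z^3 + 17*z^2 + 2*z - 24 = (z - 3)*(z^3 - 5*z^2 + 2*z + 8) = (z - 3)*(z + 1)*(z^2 - 6*z + 8) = (z - 4)*(z - 3)*(z + 1)*(z - 2)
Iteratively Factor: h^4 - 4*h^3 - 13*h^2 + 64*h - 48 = (h - 3)*(h^3 - h^2 - 16*h + 16) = (h - 3)*(h - 1)*(h^2 - 16) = (h - 4)*(h - 3)*(h - 1)*(h + 4)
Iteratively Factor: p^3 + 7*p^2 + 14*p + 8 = (p + 4)*(p^2 + 3*p + 2) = (p + 2)*(p + 4)*(p + 1)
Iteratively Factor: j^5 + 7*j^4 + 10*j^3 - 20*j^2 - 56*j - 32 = (j + 4)*(j^4 + 3*j^3 - 2*j^2 - 12*j - 8) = (j - 2)*(j + 4)*(j^3 + 5*j^2 + 8*j + 4) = (j - 2)*(j + 1)*(j + 4)*(j^2 + 4*j + 4) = (j - 2)*(j + 1)*(j + 2)*(j + 4)*(j + 2)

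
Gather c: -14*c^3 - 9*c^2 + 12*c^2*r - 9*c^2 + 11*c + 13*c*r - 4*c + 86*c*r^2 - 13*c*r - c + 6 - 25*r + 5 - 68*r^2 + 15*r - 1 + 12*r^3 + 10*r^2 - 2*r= -14*c^3 + c^2*(12*r - 18) + c*(86*r^2 + 6) + 12*r^3 - 58*r^2 - 12*r + 10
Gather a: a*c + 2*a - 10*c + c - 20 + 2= a*(c + 2) - 9*c - 18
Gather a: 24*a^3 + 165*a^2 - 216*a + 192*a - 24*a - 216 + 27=24*a^3 + 165*a^2 - 48*a - 189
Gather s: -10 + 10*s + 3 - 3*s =7*s - 7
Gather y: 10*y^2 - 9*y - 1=10*y^2 - 9*y - 1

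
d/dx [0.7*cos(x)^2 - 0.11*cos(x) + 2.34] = (0.11 - 1.4*cos(x))*sin(x)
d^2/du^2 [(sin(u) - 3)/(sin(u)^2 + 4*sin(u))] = (-sin(u)^2 + 16*sin(u) + 38 + 30/sin(u) - 72/sin(u)^2 - 96/sin(u)^3)/(sin(u) + 4)^3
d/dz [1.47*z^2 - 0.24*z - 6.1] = 2.94*z - 0.24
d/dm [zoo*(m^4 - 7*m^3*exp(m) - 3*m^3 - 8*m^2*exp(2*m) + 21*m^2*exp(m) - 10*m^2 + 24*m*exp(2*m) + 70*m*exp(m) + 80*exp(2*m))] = zoo*(m^3*exp(m) + m^3 + m^2*exp(2*m) + m^2 + m*exp(2*m) + m*exp(m) + m + exp(2*m) + exp(m))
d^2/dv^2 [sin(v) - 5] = -sin(v)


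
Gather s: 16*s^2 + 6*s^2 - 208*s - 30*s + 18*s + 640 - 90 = 22*s^2 - 220*s + 550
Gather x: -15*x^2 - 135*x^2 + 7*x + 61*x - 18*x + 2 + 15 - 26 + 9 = -150*x^2 + 50*x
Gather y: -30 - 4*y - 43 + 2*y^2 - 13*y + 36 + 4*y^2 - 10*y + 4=6*y^2 - 27*y - 33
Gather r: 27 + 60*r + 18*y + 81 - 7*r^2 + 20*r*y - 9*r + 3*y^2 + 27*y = -7*r^2 + r*(20*y + 51) + 3*y^2 + 45*y + 108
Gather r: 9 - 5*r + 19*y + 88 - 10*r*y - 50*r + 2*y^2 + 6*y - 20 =r*(-10*y - 55) + 2*y^2 + 25*y + 77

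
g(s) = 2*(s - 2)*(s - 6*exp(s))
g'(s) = 2*s + 2*(1 - 6*exp(s))*(s - 2) - 12*exp(s) = -12*s*exp(s) + 4*s + 12*exp(s) - 4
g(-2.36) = 25.52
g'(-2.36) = -9.63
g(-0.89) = 19.39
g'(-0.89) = 1.75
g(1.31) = 28.88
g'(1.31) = -12.55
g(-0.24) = 22.22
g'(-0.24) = 6.75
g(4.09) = -1481.18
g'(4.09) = -2202.80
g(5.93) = -17692.84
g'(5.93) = -22233.58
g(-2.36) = 25.52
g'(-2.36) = -9.63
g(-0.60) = 20.24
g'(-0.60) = 4.14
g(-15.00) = 510.00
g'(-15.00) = -64.00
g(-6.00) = 96.24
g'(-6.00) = -27.79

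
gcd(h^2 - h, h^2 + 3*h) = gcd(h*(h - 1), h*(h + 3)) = h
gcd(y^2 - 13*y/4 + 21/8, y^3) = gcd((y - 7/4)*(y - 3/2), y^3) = 1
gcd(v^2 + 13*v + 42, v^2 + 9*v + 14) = v + 7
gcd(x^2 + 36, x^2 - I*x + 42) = x + 6*I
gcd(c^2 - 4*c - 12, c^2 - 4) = c + 2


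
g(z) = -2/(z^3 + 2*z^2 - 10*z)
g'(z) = -2*(-3*z^2 - 4*z + 10)/(z^3 + 2*z^2 - 10*z)^2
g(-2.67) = -0.09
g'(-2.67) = 0.00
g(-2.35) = -0.09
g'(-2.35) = -0.01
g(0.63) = 0.38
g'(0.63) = -0.46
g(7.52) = -0.00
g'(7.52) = 0.00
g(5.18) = -0.01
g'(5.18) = 0.01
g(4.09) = -0.03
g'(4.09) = 0.03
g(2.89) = -0.17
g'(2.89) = 0.37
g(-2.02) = -0.10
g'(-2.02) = -0.03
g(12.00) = 0.00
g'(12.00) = 0.00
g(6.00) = -0.00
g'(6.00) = 0.00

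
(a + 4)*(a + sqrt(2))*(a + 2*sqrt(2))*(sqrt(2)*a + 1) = sqrt(2)*a^4 + 4*sqrt(2)*a^3 + 7*a^3 + 7*sqrt(2)*a^2 + 28*a^2 + 4*a + 28*sqrt(2)*a + 16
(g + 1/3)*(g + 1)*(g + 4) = g^3 + 16*g^2/3 + 17*g/3 + 4/3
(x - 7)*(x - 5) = x^2 - 12*x + 35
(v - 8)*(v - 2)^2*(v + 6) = v^4 - 6*v^3 - 36*v^2 + 184*v - 192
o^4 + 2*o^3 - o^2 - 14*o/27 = o*(o - 2/3)*(o + 1/3)*(o + 7/3)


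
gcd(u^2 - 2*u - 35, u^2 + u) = 1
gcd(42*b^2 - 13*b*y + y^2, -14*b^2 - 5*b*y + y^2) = -7*b + y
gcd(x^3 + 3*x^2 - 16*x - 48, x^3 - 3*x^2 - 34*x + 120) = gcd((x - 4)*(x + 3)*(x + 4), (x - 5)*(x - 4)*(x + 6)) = x - 4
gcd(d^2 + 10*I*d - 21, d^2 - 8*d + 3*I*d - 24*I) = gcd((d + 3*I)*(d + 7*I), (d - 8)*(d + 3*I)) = d + 3*I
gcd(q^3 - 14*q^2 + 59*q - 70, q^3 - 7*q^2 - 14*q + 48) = q - 2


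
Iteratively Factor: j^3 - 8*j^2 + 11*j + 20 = (j + 1)*(j^2 - 9*j + 20) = (j - 5)*(j + 1)*(j - 4)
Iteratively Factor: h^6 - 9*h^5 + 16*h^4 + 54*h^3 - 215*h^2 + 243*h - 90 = (h + 3)*(h^5 - 12*h^4 + 52*h^3 - 102*h^2 + 91*h - 30) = (h - 2)*(h + 3)*(h^4 - 10*h^3 + 32*h^2 - 38*h + 15) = (h - 2)*(h - 1)*(h + 3)*(h^3 - 9*h^2 + 23*h - 15) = (h - 3)*(h - 2)*(h - 1)*(h + 3)*(h^2 - 6*h + 5) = (h - 3)*(h - 2)*(h - 1)^2*(h + 3)*(h - 5)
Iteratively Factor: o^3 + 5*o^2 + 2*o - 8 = (o - 1)*(o^2 + 6*o + 8) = (o - 1)*(o + 4)*(o + 2)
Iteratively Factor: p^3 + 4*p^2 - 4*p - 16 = (p + 4)*(p^2 - 4) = (p - 2)*(p + 4)*(p + 2)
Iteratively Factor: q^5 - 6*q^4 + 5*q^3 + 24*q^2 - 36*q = (q - 3)*(q^4 - 3*q^3 - 4*q^2 + 12*q) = q*(q - 3)*(q^3 - 3*q^2 - 4*q + 12) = q*(q - 3)*(q - 2)*(q^2 - q - 6) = q*(q - 3)*(q - 2)*(q + 2)*(q - 3)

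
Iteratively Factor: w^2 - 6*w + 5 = (w - 5)*(w - 1)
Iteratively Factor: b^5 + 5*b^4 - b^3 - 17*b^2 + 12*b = (b - 1)*(b^4 + 6*b^3 + 5*b^2 - 12*b) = (b - 1)*(b + 3)*(b^3 + 3*b^2 - 4*b) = b*(b - 1)*(b + 3)*(b^2 + 3*b - 4) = b*(b - 1)^2*(b + 3)*(b + 4)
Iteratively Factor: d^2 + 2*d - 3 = (d + 3)*(d - 1)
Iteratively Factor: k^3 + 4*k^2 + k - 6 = (k + 3)*(k^2 + k - 2) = (k + 2)*(k + 3)*(k - 1)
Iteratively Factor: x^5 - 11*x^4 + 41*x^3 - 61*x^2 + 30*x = (x - 3)*(x^4 - 8*x^3 + 17*x^2 - 10*x) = (x - 3)*(x - 1)*(x^3 - 7*x^2 + 10*x) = (x - 3)*(x - 2)*(x - 1)*(x^2 - 5*x) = x*(x - 3)*(x - 2)*(x - 1)*(x - 5)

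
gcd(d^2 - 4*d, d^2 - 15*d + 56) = 1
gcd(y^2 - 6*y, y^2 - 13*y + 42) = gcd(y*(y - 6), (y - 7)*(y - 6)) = y - 6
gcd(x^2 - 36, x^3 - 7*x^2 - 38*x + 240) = x + 6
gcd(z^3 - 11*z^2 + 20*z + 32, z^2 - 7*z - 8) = z^2 - 7*z - 8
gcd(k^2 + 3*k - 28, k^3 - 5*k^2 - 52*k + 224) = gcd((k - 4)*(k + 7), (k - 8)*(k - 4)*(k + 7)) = k^2 + 3*k - 28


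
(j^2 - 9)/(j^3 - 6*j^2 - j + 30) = (j + 3)/(j^2 - 3*j - 10)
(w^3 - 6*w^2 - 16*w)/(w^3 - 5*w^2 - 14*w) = (w - 8)/(w - 7)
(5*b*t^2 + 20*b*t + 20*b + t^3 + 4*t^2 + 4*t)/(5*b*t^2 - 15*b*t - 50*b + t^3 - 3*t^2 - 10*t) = (t + 2)/(t - 5)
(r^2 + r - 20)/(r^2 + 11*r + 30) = (r - 4)/(r + 6)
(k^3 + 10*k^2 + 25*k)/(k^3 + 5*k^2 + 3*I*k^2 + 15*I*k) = (k + 5)/(k + 3*I)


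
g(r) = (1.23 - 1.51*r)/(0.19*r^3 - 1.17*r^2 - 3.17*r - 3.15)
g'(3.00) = 0.03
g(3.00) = 0.18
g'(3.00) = 0.03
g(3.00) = 0.18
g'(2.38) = 0.04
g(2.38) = 0.16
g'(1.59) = 0.09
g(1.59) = 0.11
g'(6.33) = 0.15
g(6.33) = 0.38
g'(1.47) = 0.10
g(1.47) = 0.10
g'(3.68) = 0.03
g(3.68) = 0.20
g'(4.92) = 0.05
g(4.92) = 0.25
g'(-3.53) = -0.26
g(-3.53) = -0.44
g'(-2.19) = -1.07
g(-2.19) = -1.19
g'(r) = (1.23 - 1.51*r)*(-0.57*r^2 + 2.34*r + 3.17)/(0.19*r^3 - 1.17*r^2 - 3.17*r - 3.15)^2 - 1.51/(0.19*r^3 - 1.17*r^2 - 3.17*r - 3.15)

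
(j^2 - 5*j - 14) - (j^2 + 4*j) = -9*j - 14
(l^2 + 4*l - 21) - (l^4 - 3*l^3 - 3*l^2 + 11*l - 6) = -l^4 + 3*l^3 + 4*l^2 - 7*l - 15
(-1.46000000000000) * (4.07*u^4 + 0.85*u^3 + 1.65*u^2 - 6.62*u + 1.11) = -5.9422*u^4 - 1.241*u^3 - 2.409*u^2 + 9.6652*u - 1.6206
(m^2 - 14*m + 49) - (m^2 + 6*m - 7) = 56 - 20*m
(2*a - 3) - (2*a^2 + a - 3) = -2*a^2 + a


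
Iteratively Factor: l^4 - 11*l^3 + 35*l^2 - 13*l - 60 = (l - 3)*(l^3 - 8*l^2 + 11*l + 20) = (l - 4)*(l - 3)*(l^2 - 4*l - 5) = (l - 5)*(l - 4)*(l - 3)*(l + 1)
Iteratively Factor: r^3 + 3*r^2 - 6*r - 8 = (r + 1)*(r^2 + 2*r - 8) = (r + 1)*(r + 4)*(r - 2)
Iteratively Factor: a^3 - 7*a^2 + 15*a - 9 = (a - 3)*(a^2 - 4*a + 3) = (a - 3)^2*(a - 1)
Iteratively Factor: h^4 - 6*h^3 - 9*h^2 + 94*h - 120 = (h - 2)*(h^3 - 4*h^2 - 17*h + 60) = (h - 5)*(h - 2)*(h^2 + h - 12) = (h - 5)*(h - 3)*(h - 2)*(h + 4)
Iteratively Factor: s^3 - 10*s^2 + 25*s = (s - 5)*(s^2 - 5*s) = s*(s - 5)*(s - 5)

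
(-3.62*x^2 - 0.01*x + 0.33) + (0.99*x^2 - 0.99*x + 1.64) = -2.63*x^2 - 1.0*x + 1.97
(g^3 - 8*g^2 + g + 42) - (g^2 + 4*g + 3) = g^3 - 9*g^2 - 3*g + 39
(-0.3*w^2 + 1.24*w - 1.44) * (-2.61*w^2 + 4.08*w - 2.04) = 0.783*w^4 - 4.4604*w^3 + 9.4296*w^2 - 8.4048*w + 2.9376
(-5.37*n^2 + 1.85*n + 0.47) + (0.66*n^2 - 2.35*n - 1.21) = -4.71*n^2 - 0.5*n - 0.74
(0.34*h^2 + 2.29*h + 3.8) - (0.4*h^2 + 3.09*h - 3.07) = -0.06*h^2 - 0.8*h + 6.87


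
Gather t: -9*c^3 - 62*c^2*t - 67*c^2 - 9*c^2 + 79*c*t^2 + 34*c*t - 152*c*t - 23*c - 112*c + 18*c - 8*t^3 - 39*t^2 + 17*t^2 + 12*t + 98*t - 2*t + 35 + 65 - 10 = -9*c^3 - 76*c^2 - 117*c - 8*t^3 + t^2*(79*c - 22) + t*(-62*c^2 - 118*c + 108) + 90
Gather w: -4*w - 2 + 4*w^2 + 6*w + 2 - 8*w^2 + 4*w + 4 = -4*w^2 + 6*w + 4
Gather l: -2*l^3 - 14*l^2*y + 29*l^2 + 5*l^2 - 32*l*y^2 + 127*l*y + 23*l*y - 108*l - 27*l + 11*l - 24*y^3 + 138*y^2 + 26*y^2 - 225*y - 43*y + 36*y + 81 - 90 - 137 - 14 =-2*l^3 + l^2*(34 - 14*y) + l*(-32*y^2 + 150*y - 124) - 24*y^3 + 164*y^2 - 232*y - 160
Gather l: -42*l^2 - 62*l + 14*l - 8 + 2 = -42*l^2 - 48*l - 6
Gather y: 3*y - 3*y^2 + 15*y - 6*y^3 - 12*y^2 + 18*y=-6*y^3 - 15*y^2 + 36*y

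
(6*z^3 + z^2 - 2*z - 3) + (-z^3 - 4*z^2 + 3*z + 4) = 5*z^3 - 3*z^2 + z + 1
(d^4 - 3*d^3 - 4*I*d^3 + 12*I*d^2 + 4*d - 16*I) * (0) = 0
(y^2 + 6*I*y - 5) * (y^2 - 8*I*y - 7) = y^4 - 2*I*y^3 + 36*y^2 - 2*I*y + 35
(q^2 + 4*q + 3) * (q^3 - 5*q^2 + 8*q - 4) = q^5 - q^4 - 9*q^3 + 13*q^2 + 8*q - 12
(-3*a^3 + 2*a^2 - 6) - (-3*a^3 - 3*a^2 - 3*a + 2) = 5*a^2 + 3*a - 8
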